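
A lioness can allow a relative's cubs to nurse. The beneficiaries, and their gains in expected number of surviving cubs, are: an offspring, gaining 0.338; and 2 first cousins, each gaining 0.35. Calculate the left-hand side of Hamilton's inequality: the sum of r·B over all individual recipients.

r to an offspring = 0.5 (one parent–offspring link: r = (1/2)^1 = 1/2).
r to a first cousin = 0.125 (first cousins share one grandparent pair — two paths of length 4: r = 2·(1/2)^4 = 1/8).
Summing one r·B term per recipient: 1·0.5·0.338 + 2·0.125·0.35 = 0.2565.

0.2565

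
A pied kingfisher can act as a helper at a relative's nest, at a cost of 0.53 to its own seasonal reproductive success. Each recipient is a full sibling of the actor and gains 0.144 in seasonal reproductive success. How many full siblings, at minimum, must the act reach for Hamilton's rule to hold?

r to a full sibling = 0.5 (full sibs share both parents — two paths of length 2: r = 2·(1/2)^2 = 1/2).
Hamilton's rule: n·r·B > C  ⇒  n > C/(r·B) = 0.53/(0.5·0.144) = 7.361.
The smallest integer exceeding 7.361 is 8.

8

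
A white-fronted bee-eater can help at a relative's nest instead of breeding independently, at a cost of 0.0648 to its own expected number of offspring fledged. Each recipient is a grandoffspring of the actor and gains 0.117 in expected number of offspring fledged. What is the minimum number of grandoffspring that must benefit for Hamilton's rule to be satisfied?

3

r to a grandoffspring = 0.25 (two parent–offspring links: r = (1/2)^2 = 1/4).
Hamilton's rule: n·r·B > C  ⇒  n > C/(r·B) = 0.0648/(0.25·0.117) = 2.215.
The smallest integer exceeding 2.215 is 3.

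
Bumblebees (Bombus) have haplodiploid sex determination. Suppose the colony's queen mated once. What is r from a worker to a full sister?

Haplodiploid full sisters inherit their father's entire haploid genome identically (contributing 1/2) and on average half of their mother's contribution (1/2 · 1/2 = 1/4); r = 1/2 + 1/4 = 3/4.

0.75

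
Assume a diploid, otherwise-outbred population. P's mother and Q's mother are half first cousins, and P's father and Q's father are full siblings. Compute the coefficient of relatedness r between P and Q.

0.140625

Wright's path rule: contributions from independent ancestry routes add.
P and Q are related in two ways: half second cousins through their mothers (r = 1/64) and first cousins through their fathers (r = 1/8).
r = 1/64 + 1/8 = 9/64 = 0.140625.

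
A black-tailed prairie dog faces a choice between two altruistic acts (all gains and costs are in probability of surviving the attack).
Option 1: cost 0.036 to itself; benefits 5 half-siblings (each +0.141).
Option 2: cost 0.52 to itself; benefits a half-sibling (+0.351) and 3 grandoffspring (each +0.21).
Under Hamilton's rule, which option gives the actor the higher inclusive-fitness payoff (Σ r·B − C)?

Option 1

Option 1: r to a half-sibling = 0.25.
Option 1: Σ r·B − C = (5·0.25·0.141) − 0.036 = 0.14025.
Option 2: r to a half-sibling = 0.25.
Option 2: r to a grandoffspring = 0.25.
Option 2: Σ r·B − C = (1·0.25·0.351 + 3·0.25·0.21) − 0.52 = -0.27475.
Option 1 has the higher net inclusive-fitness payoff.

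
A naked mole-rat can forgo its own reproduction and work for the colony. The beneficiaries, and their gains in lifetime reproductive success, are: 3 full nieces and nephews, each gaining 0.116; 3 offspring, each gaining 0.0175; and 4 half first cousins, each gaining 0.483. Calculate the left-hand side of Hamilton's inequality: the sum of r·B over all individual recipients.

r to a full niece or nephew = 0.25 (full aunt/uncle↔niece/nephew: two paths of length 3 through the shared grandparent pair: r = 2·(1/2)^3 = 1/4).
r to an offspring = 1/2 (one parent–offspring link: r = (1/2)^1 = 1/2).
r to a half first cousin = 1/16 (half first cousins share one grandparent — one path of length 4: r = (1/2)^4 = 1/16).
Summing one r·B term per recipient: 3·0.25·0.116 + 3·0.5·0.0175 + 4·0.0625·0.483 = 0.234.

0.234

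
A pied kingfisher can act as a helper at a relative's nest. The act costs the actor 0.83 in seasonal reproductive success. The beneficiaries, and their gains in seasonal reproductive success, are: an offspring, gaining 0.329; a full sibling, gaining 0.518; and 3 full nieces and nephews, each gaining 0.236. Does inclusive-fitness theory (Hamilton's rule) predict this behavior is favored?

Hamilton's rule: the trait is favored when the sum of r·B over every recipient exceeds the actor's cost C.
r to an offspring = 1/2 (one parent–offspring link: r = (1/2)^1 = 1/2).
r to a full sibling = 1/2 (full sibs share both parents — two paths of length 2: r = 2·(1/2)^2 = 1/2).
r to a full niece or nephew = 0.25 (full aunt/uncle↔niece/nephew: two paths of length 3 through the shared grandparent pair: r = 2·(1/2)^3 = 1/4).
Summing one r·B term per recipient: 1·0.5·0.329 + 1·0.5·0.518 + 3·0.25·0.236 = 0.6005.
0.6005 < 0.83: the indirect benefit is less than the cost.

No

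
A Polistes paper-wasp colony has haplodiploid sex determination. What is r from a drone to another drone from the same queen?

0.5

Haploid brothers each carry a random half of the queen's diploid genome, so on average they share half: r = 1/2.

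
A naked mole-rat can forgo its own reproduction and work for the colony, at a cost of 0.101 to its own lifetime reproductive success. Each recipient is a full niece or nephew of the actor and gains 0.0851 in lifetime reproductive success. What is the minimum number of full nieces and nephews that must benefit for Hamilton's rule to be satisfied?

5

r to a full niece or nephew = 0.25 (full aunt/uncle↔niece/nephew: two paths of length 3 through the shared grandparent pair: r = 2·(1/2)^3 = 1/4).
Hamilton's rule: n·r·B > C  ⇒  n > C/(r·B) = 0.101/(0.25·0.0851) = 4.747.
The smallest integer exceeding 4.747 is 5.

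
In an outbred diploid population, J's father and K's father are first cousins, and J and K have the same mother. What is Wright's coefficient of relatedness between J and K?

0.28125

With two independent routes of shared ancestry, r is the sum of the two contributions.
J and K are related in two ways: second cousins through their fathers (r = 1/32) and half-sibs through their shared mother (r = 1/4).
r = 1/32 + 1/4 = 9/32 = 0.28125.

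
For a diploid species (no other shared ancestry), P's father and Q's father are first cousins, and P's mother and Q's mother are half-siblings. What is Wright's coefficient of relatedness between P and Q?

0.09375

Relatedness sums over independent paths through distinct common ancestors.
P and Q are related in two ways: second cousins through their fathers (r = 1/32) and half first cousins through their mothers (r = 1/16).
r = 1/32 + 1/16 = 0.09375.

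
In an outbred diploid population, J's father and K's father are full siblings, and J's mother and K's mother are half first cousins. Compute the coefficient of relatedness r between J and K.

0.140625

With two independent routes of shared ancestry, r is the sum of the two contributions.
J and K are related in two ways: first cousins through their fathers (r = 1/8) and half second cousins through their mothers (r = 1/64).
r = 1/8 + 1/64 = 9/64 = 0.140625.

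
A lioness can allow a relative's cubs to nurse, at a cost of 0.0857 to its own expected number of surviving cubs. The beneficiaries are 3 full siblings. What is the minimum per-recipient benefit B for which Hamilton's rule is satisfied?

0.0571

r to a full sibling = 1/2 (full sibs share both parents — two paths of length 2: r = 2·(1/2)^2 = 1/2).
Hamilton's rule with n recipients of equal r: n·r·B > C, so B > C/(n·r) = 0.0857/(3·0.5) = 0.0571.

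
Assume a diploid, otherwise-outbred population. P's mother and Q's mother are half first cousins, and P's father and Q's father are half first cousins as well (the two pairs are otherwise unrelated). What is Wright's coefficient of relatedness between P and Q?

With two independent routes of shared ancestry, r is the sum of the two contributions.
P and Q are related in two ways: half second cousins through their mothers (r = 1/64) and half second cousins through their fathers (r = 1/64).
r = 1/64 + 1/64 = 0.03125.

0.03125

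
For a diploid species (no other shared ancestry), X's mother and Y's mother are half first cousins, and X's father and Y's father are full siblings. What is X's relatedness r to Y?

Relatedness sums over independent paths through distinct common ancestors.
X and Y are related in two ways: half second cousins through their mothers (r = 1/64) and first cousins through their fathers (r = 1/8).
r = 1/64 + 1/8 = 0.140625.

0.140625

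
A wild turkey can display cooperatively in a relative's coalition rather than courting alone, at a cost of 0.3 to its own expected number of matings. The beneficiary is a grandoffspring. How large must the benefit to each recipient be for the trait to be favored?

1.2

r to a grandoffspring = 1/4 (two parent–offspring links: r = (1/2)^2 = 1/4).
Hamilton's rule with n recipients of equal r: n·r·B > C, so B > C/(n·r) = 0.3/(1·0.25) = 1.2.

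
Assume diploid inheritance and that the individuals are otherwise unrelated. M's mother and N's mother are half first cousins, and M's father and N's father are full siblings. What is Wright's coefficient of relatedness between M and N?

0.140625

Wright's path rule: contributions from independent ancestry routes add.
M and N are related in two ways: half second cousins through their mothers (r = 1/64) and first cousins through their fathers (r = 1/8).
r = 1/64 + 1/8 = 9/64 = 0.140625.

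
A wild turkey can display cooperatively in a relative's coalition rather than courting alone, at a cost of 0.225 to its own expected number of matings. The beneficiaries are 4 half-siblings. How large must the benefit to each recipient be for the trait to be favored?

r to a half-sibling = 1/4 (half-sibs share one parent — one path of length 2: r = (1/2)^2 = 1/4).
Hamilton's rule with n recipients of equal r: n·r·B > C, so B > C/(n·r) = 0.225/(4·0.25) = 0.225.

0.225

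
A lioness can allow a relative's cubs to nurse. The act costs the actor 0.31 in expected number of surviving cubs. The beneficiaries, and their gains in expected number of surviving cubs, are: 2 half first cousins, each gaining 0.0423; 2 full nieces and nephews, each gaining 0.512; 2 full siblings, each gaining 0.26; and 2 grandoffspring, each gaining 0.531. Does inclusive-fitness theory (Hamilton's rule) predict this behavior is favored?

Hamilton's rule: the trait is favored when the sum of r·B over every recipient exceeds the actor's cost C.
r to a half first cousin = 1/16 (half first cousins share one grandparent — one path of length 4: r = (1/2)^4 = 1/16).
r to a full niece or nephew = 0.25 (full aunt/uncle↔niece/nephew: two paths of length 3 through the shared grandparent pair: r = 2·(1/2)^3 = 1/4).
r to a full sibling = 1/2 (full sibs share both parents — two paths of length 2: r = 2·(1/2)^2 = 1/2).
r to a grandoffspring = 0.25 (two parent–offspring links: r = (1/2)^2 = 1/4).
Summing one r·B term per recipient: 2·0.0625·0.0423 + 2·0.25·0.512 + 2·0.5·0.26 + 2·0.25·0.531 = 0.7867875.
0.7867875 > 0.31: the indirect benefit exceeds the cost.

Yes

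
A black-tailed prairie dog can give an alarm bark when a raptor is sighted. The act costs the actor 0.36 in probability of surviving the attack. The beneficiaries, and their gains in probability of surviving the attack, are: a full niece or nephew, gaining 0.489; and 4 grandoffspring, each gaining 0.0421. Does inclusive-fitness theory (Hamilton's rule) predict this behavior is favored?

Hamilton's rule: the trait is favored when the sum of r·B over every recipient exceeds the actor's cost C.
r to a full niece or nephew = 0.25 (full aunt/uncle↔niece/nephew: two paths of length 3 through the shared grandparent pair: r = 2·(1/2)^3 = 1/4).
r to a grandoffspring = 1/4 (two parent–offspring links: r = (1/2)^2 = 1/4).
Summing one r·B term per recipient: 1·0.25·0.489 + 4·0.25·0.0421 = 0.16435.
0.16435 < 0.36: the indirect benefit is less than the cost.

No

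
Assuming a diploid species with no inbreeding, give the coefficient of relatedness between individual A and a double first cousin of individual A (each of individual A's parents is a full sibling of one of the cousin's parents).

Each parent–offspring link contributes a factor of 1/2, and independent paths through distinct common ancestors add.
Double first cousins share both grandparent pairs — four paths of length 4: r = 4·(1/2)^4 = 1/4.

0.25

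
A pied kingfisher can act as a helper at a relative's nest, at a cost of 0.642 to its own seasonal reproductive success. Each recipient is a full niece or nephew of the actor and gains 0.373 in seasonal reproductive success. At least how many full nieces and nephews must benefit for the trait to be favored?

7

r to a full niece or nephew = 0.25 (full aunt/uncle↔niece/nephew: two paths of length 3 through the shared grandparent pair: r = 2·(1/2)^3 = 1/4).
Hamilton's rule: n·r·B > C  ⇒  n > C/(r·B) = 0.642/(0.25·0.373) = 6.885.
The smallest integer exceeding 6.885 is 7.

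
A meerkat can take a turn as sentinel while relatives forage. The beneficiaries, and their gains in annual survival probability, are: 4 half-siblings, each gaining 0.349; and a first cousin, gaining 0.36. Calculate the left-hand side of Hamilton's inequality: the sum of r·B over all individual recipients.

0.394

r to a half-sibling = 1/4 (half-sibs share one parent — one path of length 2: r = (1/2)^2 = 1/4).
r to a first cousin = 0.125 (first cousins share one grandparent pair — two paths of length 4: r = 2·(1/2)^4 = 1/8).
Summing one r·B term per recipient: 4·0.25·0.349 + 1·0.125·0.36 = 0.394.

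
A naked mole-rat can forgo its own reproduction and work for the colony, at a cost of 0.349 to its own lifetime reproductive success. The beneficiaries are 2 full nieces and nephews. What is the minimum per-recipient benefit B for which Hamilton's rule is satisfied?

0.698

r to a full niece or nephew = 0.25 (full aunt/uncle↔niece/nephew: two paths of length 3 through the shared grandparent pair: r = 2·(1/2)^3 = 1/4).
Hamilton's rule with n recipients of equal r: n·r·B > C, so B > C/(n·r) = 0.349/(2·0.25) = 0.698.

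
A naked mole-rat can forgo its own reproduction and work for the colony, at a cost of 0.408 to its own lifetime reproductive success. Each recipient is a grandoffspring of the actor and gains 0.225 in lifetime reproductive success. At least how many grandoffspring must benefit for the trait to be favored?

r to a grandoffspring = 0.25 (two parent–offspring links: r = (1/2)^2 = 1/4).
Hamilton's rule: n·r·B > C  ⇒  n > C/(r·B) = 0.408/(0.25·0.225) = 7.253.
The smallest integer exceeding 7.253 is 8.

8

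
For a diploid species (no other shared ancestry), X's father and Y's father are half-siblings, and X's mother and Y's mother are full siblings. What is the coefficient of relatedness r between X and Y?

0.1875

Wright's path rule: contributions from independent ancestry routes add.
X and Y are related in two ways: half first cousins through their fathers (r = 1/16) and first cousins through their mothers (r = 1/8).
r = 1/16 + 1/8 = 0.1875.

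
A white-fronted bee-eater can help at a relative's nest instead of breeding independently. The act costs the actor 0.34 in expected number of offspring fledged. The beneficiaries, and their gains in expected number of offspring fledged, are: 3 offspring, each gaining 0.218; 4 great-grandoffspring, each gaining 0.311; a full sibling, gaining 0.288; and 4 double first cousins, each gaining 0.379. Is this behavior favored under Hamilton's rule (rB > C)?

Yes

Hamilton's rule: the trait is favored when the sum of r·B over every recipient exceeds the actor's cost C.
r to an offspring = 1/2 (one parent–offspring link: r = (1/2)^1 = 1/2).
r to a great-grandoffspring = 1/8 (three parent–offspring links: r = (1/2)^3 = 1/8).
r to a full sibling = 1/2 (full sibs share both parents — two paths of length 2: r = 2·(1/2)^2 = 1/2).
r to a double first cousin = 0.25 (double first cousins share both grandparent pairs — four paths of length 4: r = 4·(1/2)^4 = 1/4).
Summing one r·B term per recipient: 3·0.5·0.218 + 4·0.125·0.311 + 1·0.5·0.288 + 4·0.25·0.379 = 1.0055.
1.0055 > 0.34: the indirect benefit exceeds the cost.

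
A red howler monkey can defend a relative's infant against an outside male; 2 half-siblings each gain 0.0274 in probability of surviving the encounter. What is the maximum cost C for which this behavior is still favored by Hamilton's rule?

0.0137

r to a half-sibling = 1/4 (half-sibs share one parent — one path of length 2: r = (1/2)^2 = 1/4).
Hamilton's rule: n·r·B > C, so the trait is favored while C < n·r·B = 2·0.25·0.0274 = 0.0137.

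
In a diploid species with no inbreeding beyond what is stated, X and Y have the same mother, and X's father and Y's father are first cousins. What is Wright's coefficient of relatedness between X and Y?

0.28125

With two independent routes of shared ancestry, r is the sum of the two contributions.
X and Y are related in two ways: half-sibs through their shared mother (r = 1/4) and second cousins through their fathers (r = 1/32).
r = 1/4 + 1/32 = 9/32 = 0.28125.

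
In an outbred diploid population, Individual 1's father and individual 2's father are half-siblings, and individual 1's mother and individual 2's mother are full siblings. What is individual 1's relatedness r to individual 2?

0.1875

Wright's path rule: contributions from independent ancestry routes add.
Individual 1 and individual 2 are related in two ways: half first cousins through their fathers (r = 1/16) and first cousins through their mothers (r = 1/8).
r = 1/16 + 1/8 = 0.1875.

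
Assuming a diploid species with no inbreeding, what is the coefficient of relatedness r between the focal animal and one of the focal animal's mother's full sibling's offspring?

0.125

Each parent–offspring link contributes a factor of 1/2, and independent paths through distinct common ancestors add.
First cousins share one grandparent pair — two paths of length 4: r = 2·(1/2)^4 = 1/8.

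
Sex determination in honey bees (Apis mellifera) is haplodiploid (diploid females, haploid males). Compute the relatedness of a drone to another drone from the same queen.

0.5

Haploid brothers each carry a random half of the queen's diploid genome, so on average they share half: r = 1/2.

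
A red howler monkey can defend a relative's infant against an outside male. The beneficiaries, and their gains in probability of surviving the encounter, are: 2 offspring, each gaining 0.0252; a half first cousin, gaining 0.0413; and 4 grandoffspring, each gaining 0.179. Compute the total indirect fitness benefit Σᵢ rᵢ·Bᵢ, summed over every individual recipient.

r to an offspring = 0.5 (one parent–offspring link: r = (1/2)^1 = 1/2).
r to a half first cousin = 1/16 (half first cousins share one grandparent — one path of length 4: r = (1/2)^4 = 1/16).
r to a grandoffspring = 0.25 (two parent–offspring links: r = (1/2)^2 = 1/4).
Summing one r·B term per recipient: 2·0.5·0.0252 + 1·0.0625·0.0413 + 4·0.25·0.179 = 0.20678125.

0.20678125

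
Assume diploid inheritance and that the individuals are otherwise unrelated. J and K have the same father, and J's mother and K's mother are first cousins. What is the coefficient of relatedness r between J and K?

0.28125

Relatedness sums over independent paths through distinct common ancestors.
J and K are related in two ways: half-sibs through their shared father (r = 1/4) and second cousins through their mothers (r = 1/32).
r = 1/4 + 1/32 = 9/32 = 0.28125.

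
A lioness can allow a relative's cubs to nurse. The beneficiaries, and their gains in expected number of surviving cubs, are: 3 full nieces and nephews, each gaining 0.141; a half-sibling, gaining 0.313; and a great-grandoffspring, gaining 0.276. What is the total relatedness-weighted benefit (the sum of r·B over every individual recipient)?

0.2185

r to a full niece or nephew = 1/4 (full aunt/uncle↔niece/nephew: two paths of length 3 through the shared grandparent pair: r = 2·(1/2)^3 = 1/4).
r to a half-sibling = 1/4 (half-sibs share one parent — one path of length 2: r = (1/2)^2 = 1/4).
r to a great-grandoffspring = 1/8 (three parent–offspring links: r = (1/2)^3 = 1/8).
Summing one r·B term per recipient: 3·0.25·0.141 + 1·0.25·0.313 + 1·0.125·0.276 = 0.2185.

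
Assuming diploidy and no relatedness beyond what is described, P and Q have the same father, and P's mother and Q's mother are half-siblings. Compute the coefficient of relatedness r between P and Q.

Wright's path rule: contributions from independent ancestry routes add.
P and Q are related in two ways: half-sibs through their shared father (r = 1/4) and half first cousins through their mothers (r = 1/16).
r = 1/4 + 1/16 = 5/16 = 0.3125.

0.3125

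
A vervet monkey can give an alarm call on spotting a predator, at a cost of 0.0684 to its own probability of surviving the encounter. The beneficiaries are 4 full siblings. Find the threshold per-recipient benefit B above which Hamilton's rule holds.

r to a full sibling = 1/2 (full sibs share both parents — two paths of length 2: r = 2·(1/2)^2 = 1/2).
Hamilton's rule with n recipients of equal r: n·r·B > C, so B > C/(n·r) = 0.0684/(4·0.5) = 0.0342.

0.0342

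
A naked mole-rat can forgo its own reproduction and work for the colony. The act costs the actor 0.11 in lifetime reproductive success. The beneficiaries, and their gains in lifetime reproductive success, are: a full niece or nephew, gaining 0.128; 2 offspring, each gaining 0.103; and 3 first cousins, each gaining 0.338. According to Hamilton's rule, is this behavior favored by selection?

Hamilton's rule: the trait is favored when the sum of r·B over every recipient exceeds the actor's cost C.
r to a full niece or nephew = 0.25 (full aunt/uncle↔niece/nephew: two paths of length 3 through the shared grandparent pair: r = 2·(1/2)^3 = 1/4).
r to an offspring = 1/2 (one parent–offspring link: r = (1/2)^1 = 1/2).
r to a first cousin = 1/8 (first cousins share one grandparent pair — two paths of length 4: r = 2·(1/2)^4 = 1/8).
Summing one r·B term per recipient: 1·0.25·0.128 + 2·0.5·0.103 + 3·0.125·0.338 = 0.26175.
0.26175 > 0.11: the indirect benefit exceeds the cost.

Yes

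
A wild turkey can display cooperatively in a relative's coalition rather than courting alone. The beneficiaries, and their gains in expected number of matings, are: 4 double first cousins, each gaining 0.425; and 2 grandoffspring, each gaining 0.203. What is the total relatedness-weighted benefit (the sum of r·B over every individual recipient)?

0.5265

r to a double first cousin = 0.25 (double first cousins share both grandparent pairs — four paths of length 4: r = 4·(1/2)^4 = 1/4).
r to a grandoffspring = 0.25 (two parent–offspring links: r = (1/2)^2 = 1/4).
Summing one r·B term per recipient: 4·0.25·0.425 + 2·0.25·0.203 = 0.5265.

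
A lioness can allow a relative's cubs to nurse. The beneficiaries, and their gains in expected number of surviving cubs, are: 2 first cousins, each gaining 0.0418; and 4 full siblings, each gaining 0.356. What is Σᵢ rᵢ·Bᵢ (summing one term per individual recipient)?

r to a first cousin = 0.125 (first cousins share one grandparent pair — two paths of length 4: r = 2·(1/2)^4 = 1/8).
r to a full sibling = 0.5 (full sibs share both parents — two paths of length 2: r = 2·(1/2)^2 = 1/2).
Summing one r·B term per recipient: 2·0.125·0.0418 + 4·0.5·0.356 = 0.72245.

0.72245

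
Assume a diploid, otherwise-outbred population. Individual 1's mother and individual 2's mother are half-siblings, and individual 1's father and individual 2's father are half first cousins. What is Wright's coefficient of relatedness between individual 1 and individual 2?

0.078125

Relatedness sums over independent paths through distinct common ancestors.
Individual 1 and individual 2 are related in two ways: half first cousins through their mothers (r = 1/16) and half second cousins through their fathers (r = 1/64).
r = 1/16 + 1/64 = 5/64 = 0.078125.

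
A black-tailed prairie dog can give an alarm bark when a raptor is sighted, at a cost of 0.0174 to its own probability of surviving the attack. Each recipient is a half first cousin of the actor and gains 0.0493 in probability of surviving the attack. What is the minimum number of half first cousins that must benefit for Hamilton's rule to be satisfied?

6

r to a half first cousin = 0.0625 (half first cousins share one grandparent — one path of length 4: r = (1/2)^4 = 1/16).
Hamilton's rule: n·r·B > C  ⇒  n > C/(r·B) = 0.0174/(0.0625·0.0493) = 5.647.
The smallest integer exceeding 5.647 is 6.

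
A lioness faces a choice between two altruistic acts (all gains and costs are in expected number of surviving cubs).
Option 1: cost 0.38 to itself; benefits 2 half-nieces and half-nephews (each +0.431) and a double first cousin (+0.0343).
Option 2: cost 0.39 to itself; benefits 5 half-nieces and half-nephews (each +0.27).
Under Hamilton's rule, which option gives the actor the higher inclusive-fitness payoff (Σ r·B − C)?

Option 1: r to a half-niece or half-nephew = 0.125.
Option 1: r to a double first cousin = 0.25.
Option 1: Σ r·B − C = (2·0.125·0.431 + 1·0.25·0.0343) − 0.38 = -0.263675.
Option 2: r to a half-niece or half-nephew = 0.125.
Option 2: Σ r·B − C = (5·0.125·0.27) − 0.39 = -0.22125.
Option 2 has the higher net inclusive-fitness payoff.

Option 2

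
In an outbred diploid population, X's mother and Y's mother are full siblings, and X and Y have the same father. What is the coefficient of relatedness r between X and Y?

0.375

Wright's path rule: contributions from independent ancestry routes add.
X and Y are related in two ways: first cousins through their mothers (r = 1/8) and half-sibs through their shared father (r = 1/4).
r = 1/8 + 1/4 = 3/8 = 0.375.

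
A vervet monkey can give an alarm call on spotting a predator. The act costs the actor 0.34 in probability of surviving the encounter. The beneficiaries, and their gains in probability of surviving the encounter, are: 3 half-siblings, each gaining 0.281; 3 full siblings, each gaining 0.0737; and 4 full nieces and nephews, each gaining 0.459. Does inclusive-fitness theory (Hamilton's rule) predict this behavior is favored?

Yes

Hamilton's rule: the trait is favored when the sum of r·B over every recipient exceeds the actor's cost C.
r to a half-sibling = 1/4 (half-sibs share one parent — one path of length 2: r = (1/2)^2 = 1/4).
r to a full sibling = 0.5 (full sibs share both parents — two paths of length 2: r = 2·(1/2)^2 = 1/2).
r to a full niece or nephew = 1/4 (full aunt/uncle↔niece/nephew: two paths of length 3 through the shared grandparent pair: r = 2·(1/2)^3 = 1/4).
Summing one r·B term per recipient: 3·0.25·0.281 + 3·0.5·0.0737 + 4·0.25·0.459 = 0.7803.
0.7803 > 0.34: the indirect benefit exceeds the cost.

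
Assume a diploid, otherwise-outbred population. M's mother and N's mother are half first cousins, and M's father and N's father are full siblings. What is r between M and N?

0.140625

With two independent routes of shared ancestry, r is the sum of the two contributions.
M and N are related in two ways: half second cousins through their mothers (r = 1/64) and first cousins through their fathers (r = 1/8).
r = 1/64 + 1/8 = 0.140625.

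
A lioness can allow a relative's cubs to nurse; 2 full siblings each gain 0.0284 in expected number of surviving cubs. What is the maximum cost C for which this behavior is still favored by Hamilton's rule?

0.0284

r to a full sibling = 1/2 (full sibs share both parents — two paths of length 2: r = 2·(1/2)^2 = 1/2).
Hamilton's rule: n·r·B > C, so the trait is favored while C < n·r·B = 2·0.5·0.0284 = 0.0284.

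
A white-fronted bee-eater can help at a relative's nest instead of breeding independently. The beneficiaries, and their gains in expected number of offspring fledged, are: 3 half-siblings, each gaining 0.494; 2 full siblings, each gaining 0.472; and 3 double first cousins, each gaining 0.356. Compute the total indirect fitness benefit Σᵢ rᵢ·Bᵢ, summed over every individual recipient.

r to a half-sibling = 0.25 (half-sibs share one parent — one path of length 2: r = (1/2)^2 = 1/4).
r to a full sibling = 0.5 (full sibs share both parents — two paths of length 2: r = 2·(1/2)^2 = 1/2).
r to a double first cousin = 1/4 (double first cousins share both grandparent pairs — four paths of length 4: r = 4·(1/2)^4 = 1/4).
Summing one r·B term per recipient: 3·0.25·0.494 + 2·0.5·0.472 + 3·0.25·0.356 = 1.1095.

1.1095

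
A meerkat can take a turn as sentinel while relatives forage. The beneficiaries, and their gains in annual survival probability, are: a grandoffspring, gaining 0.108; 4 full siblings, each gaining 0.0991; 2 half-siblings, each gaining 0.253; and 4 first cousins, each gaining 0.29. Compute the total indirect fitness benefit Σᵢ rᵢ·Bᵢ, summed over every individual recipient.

r to a grandoffspring = 1/4 (two parent–offspring links: r = (1/2)^2 = 1/4).
r to a full sibling = 1/2 (full sibs share both parents — two paths of length 2: r = 2·(1/2)^2 = 1/2).
r to a half-sibling = 0.25 (half-sibs share one parent — one path of length 2: r = (1/2)^2 = 1/4).
r to a first cousin = 0.125 (first cousins share one grandparent pair — two paths of length 4: r = 2·(1/2)^4 = 1/8).
Summing one r·B term per recipient: 1·0.25·0.108 + 4·0.5·0.0991 + 2·0.25·0.253 + 4·0.125·0.29 = 0.4967.

0.4967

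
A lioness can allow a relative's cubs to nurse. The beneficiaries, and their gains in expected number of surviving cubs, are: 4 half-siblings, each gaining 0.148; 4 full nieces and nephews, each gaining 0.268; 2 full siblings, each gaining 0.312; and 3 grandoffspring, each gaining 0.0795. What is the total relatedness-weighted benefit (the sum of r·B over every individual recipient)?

0.787625

r to a half-sibling = 1/4 (half-sibs share one parent — one path of length 2: r = (1/2)^2 = 1/4).
r to a full niece or nephew = 0.25 (full aunt/uncle↔niece/nephew: two paths of length 3 through the shared grandparent pair: r = 2·(1/2)^3 = 1/4).
r to a full sibling = 0.5 (full sibs share both parents — two paths of length 2: r = 2·(1/2)^2 = 1/2).
r to a grandoffspring = 0.25 (two parent–offspring links: r = (1/2)^2 = 1/4).
Summing one r·B term per recipient: 4·0.25·0.148 + 4·0.25·0.268 + 2·0.5·0.312 + 3·0.25·0.0795 = 0.787625.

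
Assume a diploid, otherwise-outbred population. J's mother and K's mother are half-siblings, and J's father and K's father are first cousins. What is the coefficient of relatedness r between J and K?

Independent pedigree routes through distinct common ancestors add.
J and K are related in two ways: half first cousins through their mothers (r = 1/16) and second cousins through their fathers (r = 1/32).
r = 1/16 + 1/32 = 0.09375.

0.09375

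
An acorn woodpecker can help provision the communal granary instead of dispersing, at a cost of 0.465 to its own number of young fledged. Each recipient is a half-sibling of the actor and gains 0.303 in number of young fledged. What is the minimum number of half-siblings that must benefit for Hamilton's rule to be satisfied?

7

r to a half-sibling = 1/4 (half-sibs share one parent — one path of length 2: r = (1/2)^2 = 1/4).
Hamilton's rule: n·r·B > C  ⇒  n > C/(r·B) = 0.465/(0.25·0.303) = 6.139.
The smallest integer exceeding 6.139 is 7.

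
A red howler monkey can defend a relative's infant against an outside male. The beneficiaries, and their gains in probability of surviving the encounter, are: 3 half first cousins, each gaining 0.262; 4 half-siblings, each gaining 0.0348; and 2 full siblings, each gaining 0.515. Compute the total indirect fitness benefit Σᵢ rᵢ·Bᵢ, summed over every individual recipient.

0.598925

r to a half first cousin = 1/16 (half first cousins share one grandparent — one path of length 4: r = (1/2)^4 = 1/16).
r to a half-sibling = 1/4 (half-sibs share one parent — one path of length 2: r = (1/2)^2 = 1/4).
r to a full sibling = 0.5 (full sibs share both parents — two paths of length 2: r = 2·(1/2)^2 = 1/2).
Summing one r·B term per recipient: 3·0.0625·0.262 + 4·0.25·0.0348 + 2·0.5·0.515 = 0.598925.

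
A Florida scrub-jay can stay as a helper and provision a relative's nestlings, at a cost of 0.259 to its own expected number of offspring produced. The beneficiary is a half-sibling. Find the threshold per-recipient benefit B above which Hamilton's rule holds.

r to a half-sibling = 1/4 (half-sibs share one parent — one path of length 2: r = (1/2)^2 = 1/4).
Hamilton's rule with n recipients of equal r: n·r·B > C, so B > C/(n·r) = 0.259/(1·0.25) = 1.036.

1.036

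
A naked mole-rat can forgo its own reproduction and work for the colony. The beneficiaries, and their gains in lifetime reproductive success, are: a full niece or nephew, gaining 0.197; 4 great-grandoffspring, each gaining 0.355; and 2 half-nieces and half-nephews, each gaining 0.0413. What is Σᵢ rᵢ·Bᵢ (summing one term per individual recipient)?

0.237075

r to a full niece or nephew = 0.25 (full aunt/uncle↔niece/nephew: two paths of length 3 through the shared grandparent pair: r = 2·(1/2)^3 = 1/4).
r to a great-grandoffspring = 0.125 (three parent–offspring links: r = (1/2)^3 = 1/8).
r to a half-niece or half-nephew = 1/8 (half-aunt/uncle↔niece/nephew: one path of length 3: r = (1/2)^3 = 1/8).
Summing one r·B term per recipient: 1·0.25·0.197 + 4·0.125·0.355 + 2·0.125·0.0413 = 0.237075.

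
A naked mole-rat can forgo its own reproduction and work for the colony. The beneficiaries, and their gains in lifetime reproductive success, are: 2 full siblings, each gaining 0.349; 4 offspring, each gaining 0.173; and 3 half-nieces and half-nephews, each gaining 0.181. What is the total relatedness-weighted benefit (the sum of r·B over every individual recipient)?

0.762875

r to a full sibling = 0.5 (full sibs share both parents — two paths of length 2: r = 2·(1/2)^2 = 1/2).
r to an offspring = 0.5 (one parent–offspring link: r = (1/2)^1 = 1/2).
r to a half-niece or half-nephew = 1/8 (half-aunt/uncle↔niece/nephew: one path of length 3: r = (1/2)^3 = 1/8).
Summing one r·B term per recipient: 2·0.5·0.349 + 4·0.5·0.173 + 3·0.125·0.181 = 0.762875.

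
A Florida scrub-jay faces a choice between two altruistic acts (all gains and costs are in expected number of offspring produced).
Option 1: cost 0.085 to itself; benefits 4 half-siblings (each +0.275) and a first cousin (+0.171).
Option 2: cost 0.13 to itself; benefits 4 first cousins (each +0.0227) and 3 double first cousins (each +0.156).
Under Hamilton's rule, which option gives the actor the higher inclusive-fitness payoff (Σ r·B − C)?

Option 1: r to a half-sibling = 0.25.
Option 1: r to a first cousin = 0.125.
Option 1: Σ r·B − C = (4·0.25·0.275 + 1·0.125·0.171) − 0.085 = 0.211375.
Option 2: r to a first cousin = 0.125.
Option 2: r to a double first cousin = 0.25.
Option 2: Σ r·B − C = (4·0.125·0.0227 + 3·0.25·0.156) − 0.13 = -0.00165.
Option 1 has the higher net inclusive-fitness payoff.

Option 1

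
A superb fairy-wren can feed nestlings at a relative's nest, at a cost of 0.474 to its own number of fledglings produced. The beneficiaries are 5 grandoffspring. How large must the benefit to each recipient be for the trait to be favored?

0.3792

r to a grandoffspring = 0.25 (two parent–offspring links: r = (1/2)^2 = 1/4).
Hamilton's rule with n recipients of equal r: n·r·B > C, so B > C/(n·r) = 0.474/(5·0.25) = 0.3792.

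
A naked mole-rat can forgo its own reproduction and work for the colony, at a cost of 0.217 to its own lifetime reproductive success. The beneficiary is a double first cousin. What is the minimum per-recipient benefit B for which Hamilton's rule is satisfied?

0.868

r to a double first cousin = 1/4 (double first cousins share both grandparent pairs — four paths of length 4: r = 4·(1/2)^4 = 1/4).
Hamilton's rule with n recipients of equal r: n·r·B > C, so B > C/(n·r) = 0.217/(1·0.25) = 0.868.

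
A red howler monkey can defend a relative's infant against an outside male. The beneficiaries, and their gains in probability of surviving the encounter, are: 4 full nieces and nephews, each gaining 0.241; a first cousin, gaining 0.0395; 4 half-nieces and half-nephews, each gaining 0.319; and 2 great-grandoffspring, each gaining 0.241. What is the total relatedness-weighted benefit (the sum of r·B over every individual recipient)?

0.4656875

r to a full niece or nephew = 1/4 (full aunt/uncle↔niece/nephew: two paths of length 3 through the shared grandparent pair: r = 2·(1/2)^3 = 1/4).
r to a first cousin = 0.125 (first cousins share one grandparent pair — two paths of length 4: r = 2·(1/2)^4 = 1/8).
r to a half-niece or half-nephew = 1/8 (half-aunt/uncle↔niece/nephew: one path of length 3: r = (1/2)^3 = 1/8).
r to a great-grandoffspring = 1/8 (three parent–offspring links: r = (1/2)^3 = 1/8).
Summing one r·B term per recipient: 4·0.25·0.241 + 1·0.125·0.0395 + 4·0.125·0.319 + 2·0.125·0.241 = 0.4656875.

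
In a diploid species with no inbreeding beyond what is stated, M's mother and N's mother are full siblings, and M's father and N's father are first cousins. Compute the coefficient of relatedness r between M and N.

0.15625

Independent pedigree routes through distinct common ancestors add.
M and N are related in two ways: first cousins through their mothers (r = 1/8) and second cousins through their fathers (r = 1/32).
r = 1/8 + 1/32 = 0.15625.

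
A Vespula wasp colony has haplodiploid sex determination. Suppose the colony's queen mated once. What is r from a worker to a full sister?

0.75

Haplodiploid full sisters inherit their father's entire haploid genome identically (contributing 1/2) and on average half of their mother's contribution (1/2 · 1/2 = 1/4); r = 1/2 + 1/4 = 3/4.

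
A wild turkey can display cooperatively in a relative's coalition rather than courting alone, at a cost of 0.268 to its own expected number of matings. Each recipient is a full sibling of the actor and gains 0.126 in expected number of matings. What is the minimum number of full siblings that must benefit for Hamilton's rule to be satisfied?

r to a full sibling = 0.5 (full sibs share both parents — two paths of length 2: r = 2·(1/2)^2 = 1/2).
Hamilton's rule: n·r·B > C  ⇒  n > C/(r·B) = 0.268/(0.5·0.126) = 4.254.
The smallest integer exceeding 4.254 is 5.

5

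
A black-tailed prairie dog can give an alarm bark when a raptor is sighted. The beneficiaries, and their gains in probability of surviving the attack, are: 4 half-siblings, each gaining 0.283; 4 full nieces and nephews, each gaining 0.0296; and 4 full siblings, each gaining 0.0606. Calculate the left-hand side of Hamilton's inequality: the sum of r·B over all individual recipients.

0.4338

r to a half-sibling = 1/4 (half-sibs share one parent — one path of length 2: r = (1/2)^2 = 1/4).
r to a full niece or nephew = 1/4 (full aunt/uncle↔niece/nephew: two paths of length 3 through the shared grandparent pair: r = 2·(1/2)^3 = 1/4).
r to a full sibling = 0.5 (full sibs share both parents — two paths of length 2: r = 2·(1/2)^2 = 1/2).
Summing one r·B term per recipient: 4·0.25·0.283 + 4·0.25·0.0296 + 4·0.5·0.0606 = 0.4338.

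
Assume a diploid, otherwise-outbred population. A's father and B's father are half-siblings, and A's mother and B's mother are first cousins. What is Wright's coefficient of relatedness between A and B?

Independent pedigree routes through distinct common ancestors add.
A and B are related in two ways: half first cousins through their fathers (r = 1/16) and second cousins through their mothers (r = 1/32).
r = 1/16 + 1/32 = 0.09375.

0.09375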